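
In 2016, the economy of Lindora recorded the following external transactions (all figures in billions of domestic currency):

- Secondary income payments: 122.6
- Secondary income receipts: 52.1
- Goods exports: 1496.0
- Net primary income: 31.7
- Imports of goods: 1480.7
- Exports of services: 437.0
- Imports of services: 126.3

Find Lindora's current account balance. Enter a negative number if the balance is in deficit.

Goods balance = 1496.0 - 1480.7 = 15.3
Services balance = 437.0 - 126.3 = 310.7
Trade balance (goods + services) = 15.3 + 310.7 = 326.0
Net primary income = 31.7
Net secondary income = 52.1 - 122.6 = -70.5
Current account = 326.0 + 31.7 + (-70.5) = 287.2

287.2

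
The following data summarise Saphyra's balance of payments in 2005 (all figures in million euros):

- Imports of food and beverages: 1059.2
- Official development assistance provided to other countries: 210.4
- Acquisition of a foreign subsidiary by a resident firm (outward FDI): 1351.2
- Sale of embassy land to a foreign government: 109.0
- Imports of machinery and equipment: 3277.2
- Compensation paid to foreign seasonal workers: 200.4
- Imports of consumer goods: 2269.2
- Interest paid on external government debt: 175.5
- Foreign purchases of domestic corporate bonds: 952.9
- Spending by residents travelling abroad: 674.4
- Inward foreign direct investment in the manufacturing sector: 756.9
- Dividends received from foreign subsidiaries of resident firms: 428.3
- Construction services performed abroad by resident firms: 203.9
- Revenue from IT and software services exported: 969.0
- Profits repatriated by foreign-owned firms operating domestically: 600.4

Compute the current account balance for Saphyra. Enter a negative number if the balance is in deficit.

Goods: -3277.2 - 1059.2 - 2269.2 = -6605.6
Services: 969.0 + 203.9 - 674.4 = 498.5
Primary income: -175.5 - 600.4 - 200.4 + 428.3 = -548.0
Secondary income: -210.4
Current account = (-6605.6) + 498.5 + (-548.0) + (-210.4) = -6865.5
(Excluded from the current account — financial account: acquisition of a foreign subsidiary by a resident firm (outward FDI) 1351.2, foreign purchases of domestic corporate bonds 952.9, inward foreign direct investment in the manufacturing sector 756.9; capital account: sale of embassy land to a foreign government 109.0.)

-6865.5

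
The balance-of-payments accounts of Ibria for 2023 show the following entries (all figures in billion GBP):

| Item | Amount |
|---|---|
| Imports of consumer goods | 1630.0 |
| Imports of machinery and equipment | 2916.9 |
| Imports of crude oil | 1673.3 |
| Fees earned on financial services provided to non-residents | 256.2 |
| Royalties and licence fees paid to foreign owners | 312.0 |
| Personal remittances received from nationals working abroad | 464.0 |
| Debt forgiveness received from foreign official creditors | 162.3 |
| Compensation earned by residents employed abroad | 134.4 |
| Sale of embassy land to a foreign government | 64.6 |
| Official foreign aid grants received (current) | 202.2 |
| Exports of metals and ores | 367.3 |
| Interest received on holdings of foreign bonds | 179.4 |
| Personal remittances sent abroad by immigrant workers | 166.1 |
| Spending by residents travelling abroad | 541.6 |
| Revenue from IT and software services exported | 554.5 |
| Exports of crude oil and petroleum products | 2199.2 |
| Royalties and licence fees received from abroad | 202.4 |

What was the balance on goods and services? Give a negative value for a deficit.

-3494.2

Goods: 2199.2 + 367.3 - 1630.0 - 2916.9 - 1673.3 = -3653.7
Services: 554.5 + 202.4 - 541.6 + 256.2 - 312.0 = 159.5
Trade balance = -3653.7 + 159.5 = -3494.2
(Excluded from the trade balance — secondary income: personal remittances received from nationals working abroad 464.0, official foreign aid grants received (current) 202.2, personal remittances sent abroad by immigrant workers 166.1; capital account: debt forgiveness received from foreign official creditors 162.3, sale of embassy land to a foreign government 64.6; primary income: compensation earned by residents employed abroad 134.4, interest received on holdings of foreign bonds 179.4.)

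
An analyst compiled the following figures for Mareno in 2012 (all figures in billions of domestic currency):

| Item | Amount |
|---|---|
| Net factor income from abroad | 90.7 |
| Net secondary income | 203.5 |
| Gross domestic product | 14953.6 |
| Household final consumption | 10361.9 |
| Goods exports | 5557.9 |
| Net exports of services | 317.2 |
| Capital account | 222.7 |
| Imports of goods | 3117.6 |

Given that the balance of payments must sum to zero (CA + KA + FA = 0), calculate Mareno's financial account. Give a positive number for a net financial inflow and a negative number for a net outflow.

Goods balance = 5557.9 - 3117.6 = 2440.3
Services balance = 317.2
Trade balance (goods + services) = 2440.3 + 317.2 = 2757.5
Net primary income = 90.7
Net secondary income = 203.5
Current account = 2757.5 + 90.7 + 203.5 = 3051.7
Financial account = -(3051.7 + 222.7) = -3274.4

-3274.4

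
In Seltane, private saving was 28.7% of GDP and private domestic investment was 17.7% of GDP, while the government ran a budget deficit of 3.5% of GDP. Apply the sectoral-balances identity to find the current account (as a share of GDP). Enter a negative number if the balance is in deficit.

By the sectoral-balances identity, CA = (S_private - I) + (T - G).
Private balance = 28.7 - 17.7 = 11.0
Government balance (T - G) = -3.5
CA = 11.0 + (-3.5) = 7.5

7.5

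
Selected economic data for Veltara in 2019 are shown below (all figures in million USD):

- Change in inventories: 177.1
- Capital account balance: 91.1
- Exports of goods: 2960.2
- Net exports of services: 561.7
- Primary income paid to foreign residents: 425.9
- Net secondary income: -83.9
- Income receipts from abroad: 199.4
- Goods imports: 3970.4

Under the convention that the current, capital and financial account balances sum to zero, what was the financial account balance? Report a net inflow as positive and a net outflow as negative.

667.8

Goods balance = 2960.2 - 3970.4 = -1010.2
Services balance = 561.7
Trade balance (goods + services) = -1010.2 + 561.7 = -448.5
Net primary income = 199.4 - 425.9 = -226.5
Net secondary income = -83.9
Current account = -448.5 + (-226.5) + (-83.9) = -758.9
Financial account = -(-758.9 + 91.1) = 667.8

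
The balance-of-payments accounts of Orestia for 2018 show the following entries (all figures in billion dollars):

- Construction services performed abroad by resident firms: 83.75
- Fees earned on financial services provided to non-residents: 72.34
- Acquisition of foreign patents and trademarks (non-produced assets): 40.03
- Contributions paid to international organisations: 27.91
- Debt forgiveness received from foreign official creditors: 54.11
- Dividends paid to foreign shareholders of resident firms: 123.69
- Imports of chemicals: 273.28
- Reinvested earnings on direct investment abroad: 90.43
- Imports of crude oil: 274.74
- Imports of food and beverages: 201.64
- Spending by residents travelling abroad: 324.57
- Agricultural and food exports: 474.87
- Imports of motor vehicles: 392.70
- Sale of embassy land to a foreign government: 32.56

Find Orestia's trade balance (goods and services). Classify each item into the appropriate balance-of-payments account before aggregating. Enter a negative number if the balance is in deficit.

Goods: -273.28 - 201.64 - 274.74 + 474.87 - 392.70 = -667.49
Services: 72.34 + 83.75 - 324.57 = -168.48
Trade balance = -667.49 + (-168.48) = -835.97
(Excluded from the trade balance — capital account: acquisition of foreign patents and trademarks (non-produced assets) 40.03, debt forgiveness received from foreign official creditors 54.11, sale of embassy land to a foreign government 32.56; secondary income: contributions paid to international organisations 27.91; primary income: dividends paid to foreign shareholders of resident firms 123.69, reinvested earnings on direct investment abroad 90.43.)

-835.97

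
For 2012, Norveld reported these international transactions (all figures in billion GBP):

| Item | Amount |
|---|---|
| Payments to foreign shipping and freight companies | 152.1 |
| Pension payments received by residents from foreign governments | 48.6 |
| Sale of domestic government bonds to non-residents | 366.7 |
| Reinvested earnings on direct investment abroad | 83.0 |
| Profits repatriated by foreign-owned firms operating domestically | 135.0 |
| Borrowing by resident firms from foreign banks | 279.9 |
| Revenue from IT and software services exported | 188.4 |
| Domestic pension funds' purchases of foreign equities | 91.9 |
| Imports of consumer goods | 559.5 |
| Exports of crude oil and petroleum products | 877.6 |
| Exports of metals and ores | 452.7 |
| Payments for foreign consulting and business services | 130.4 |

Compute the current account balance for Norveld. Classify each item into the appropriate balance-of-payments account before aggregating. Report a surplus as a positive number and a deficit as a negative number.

Goods: -559.5 + 877.6 + 452.7 = 770.8
Services: -152.1 - 130.4 + 188.4 = -94.1
Primary income: 83.0 - 135.0 = -52.0
Secondary income: 48.6
Current account = 770.8 + (-94.1) + (-52.0) + 48.6 = 673.3
(Excluded from the current account — financial account: sale of domestic government bonds to non-residents 366.7, borrowing by resident firms from foreign banks 279.9, domestic pension funds' purchases of foreign equities 91.9.)

673.3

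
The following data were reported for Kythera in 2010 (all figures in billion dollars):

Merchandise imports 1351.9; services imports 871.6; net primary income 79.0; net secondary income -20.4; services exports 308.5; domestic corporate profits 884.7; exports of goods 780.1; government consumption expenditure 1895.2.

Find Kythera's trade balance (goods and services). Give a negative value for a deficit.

-1134.9

Goods balance = 780.1 - 1351.9 = -571.8
Services balance = 308.5 - 871.6 = -563.1
Trade balance (goods + services) = -571.8 + (-563.1) = -1134.9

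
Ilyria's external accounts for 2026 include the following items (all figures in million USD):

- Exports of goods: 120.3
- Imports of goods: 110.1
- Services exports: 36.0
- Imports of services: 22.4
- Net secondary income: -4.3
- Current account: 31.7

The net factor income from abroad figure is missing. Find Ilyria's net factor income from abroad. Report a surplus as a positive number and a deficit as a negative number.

Current account = goods balance + services balance + net primary income + net secondary income
Sum of the known components = 19.5
Net factor income from abroad = CA - (known components) = 31.7 - 19.5 = 12.2

12.2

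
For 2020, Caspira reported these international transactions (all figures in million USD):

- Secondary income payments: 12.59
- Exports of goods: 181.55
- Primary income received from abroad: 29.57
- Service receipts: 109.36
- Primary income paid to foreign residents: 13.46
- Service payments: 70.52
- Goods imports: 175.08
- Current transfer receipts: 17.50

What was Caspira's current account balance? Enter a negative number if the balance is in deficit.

Goods balance = 181.55 - 175.08 = 6.47
Services balance = 109.36 - 70.52 = 38.84
Trade balance (goods + services) = 6.47 + 38.84 = 45.31
Net primary income = 29.57 - 13.46 = 16.11
Net secondary income = 17.50 - 12.59 = 4.91
Current account = 45.31 + 16.11 + 4.91 = 66.33

66.33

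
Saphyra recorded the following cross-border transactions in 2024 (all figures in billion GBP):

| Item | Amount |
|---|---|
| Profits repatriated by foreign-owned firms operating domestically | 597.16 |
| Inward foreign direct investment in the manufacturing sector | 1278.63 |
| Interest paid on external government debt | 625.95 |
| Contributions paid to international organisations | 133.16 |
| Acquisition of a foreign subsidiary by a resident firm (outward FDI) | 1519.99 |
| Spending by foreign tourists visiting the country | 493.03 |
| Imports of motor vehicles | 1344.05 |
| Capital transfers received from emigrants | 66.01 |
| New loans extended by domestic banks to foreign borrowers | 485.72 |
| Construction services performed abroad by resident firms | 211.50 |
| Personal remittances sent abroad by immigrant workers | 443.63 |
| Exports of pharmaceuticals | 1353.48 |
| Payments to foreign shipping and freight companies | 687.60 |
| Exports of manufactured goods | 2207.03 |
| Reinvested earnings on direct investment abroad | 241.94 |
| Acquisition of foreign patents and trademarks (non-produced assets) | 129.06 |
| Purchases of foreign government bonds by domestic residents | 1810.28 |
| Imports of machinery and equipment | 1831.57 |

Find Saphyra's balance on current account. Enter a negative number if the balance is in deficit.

-1156.14

Goods: 1353.48 - 1344.05 + 2207.03 - 1831.57 = 384.89
Services: 493.03 + 211.50 - 687.60 = 16.93
Primary income: 241.94 - 597.16 - 625.95 = -981.17
Secondary income: -443.63 - 133.16 = -576.79
Current account = 384.89 + 16.93 + (-981.17) + (-576.79) = -1156.14
(Excluded from the current account — financial account: inward foreign direct investment in the manufacturing sector 1278.63, acquisition of a foreign subsidiary by a resident firm (outward FDI) 1519.99, new loans extended by domestic banks to foreign borrowers 485.72, purchases of foreign government bonds by domestic residents 1810.28; capital account: capital transfers received from emigrants 66.01, acquisition of foreign patents and trademarks (non-produced assets) 129.06.)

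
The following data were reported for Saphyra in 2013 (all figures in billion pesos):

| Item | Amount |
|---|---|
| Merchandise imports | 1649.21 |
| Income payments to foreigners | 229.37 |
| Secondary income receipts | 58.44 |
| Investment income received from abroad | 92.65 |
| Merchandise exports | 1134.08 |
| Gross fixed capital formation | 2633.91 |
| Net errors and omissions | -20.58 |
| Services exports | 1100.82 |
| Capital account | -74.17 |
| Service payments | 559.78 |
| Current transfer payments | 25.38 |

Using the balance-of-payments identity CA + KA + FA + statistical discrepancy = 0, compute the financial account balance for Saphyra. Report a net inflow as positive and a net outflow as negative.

Goods balance = 1134.08 - 1649.21 = -515.13
Services balance = 1100.82 - 559.78 = 541.04
Trade balance (goods + services) = -515.13 + 541.04 = 25.91
Net primary income = 92.65 - 229.37 = -136.72
Net secondary income = 58.44 - 25.38 = 33.06
Current account = 25.91 + (-136.72) + 33.06 = -77.75
Financial account = -(-77.75 + (-74.17) + (-20.58)) = 172.50

172.50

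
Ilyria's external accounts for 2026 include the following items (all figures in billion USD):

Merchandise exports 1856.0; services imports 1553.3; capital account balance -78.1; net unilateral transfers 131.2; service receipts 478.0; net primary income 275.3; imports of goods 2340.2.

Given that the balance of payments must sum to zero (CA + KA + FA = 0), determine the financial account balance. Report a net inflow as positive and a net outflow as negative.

1231.1

Goods balance = 1856.0 - 2340.2 = -484.2
Services balance = 478.0 - 1553.3 = -1075.3
Trade balance (goods + services) = -484.2 + (-1075.3) = -1559.5
Net primary income = 275.3
Net secondary income = 131.2
Current account = -1559.5 + 275.3 + 131.2 = -1153.0
Financial account = -(-1153.0 + (-78.1)) = 1231.1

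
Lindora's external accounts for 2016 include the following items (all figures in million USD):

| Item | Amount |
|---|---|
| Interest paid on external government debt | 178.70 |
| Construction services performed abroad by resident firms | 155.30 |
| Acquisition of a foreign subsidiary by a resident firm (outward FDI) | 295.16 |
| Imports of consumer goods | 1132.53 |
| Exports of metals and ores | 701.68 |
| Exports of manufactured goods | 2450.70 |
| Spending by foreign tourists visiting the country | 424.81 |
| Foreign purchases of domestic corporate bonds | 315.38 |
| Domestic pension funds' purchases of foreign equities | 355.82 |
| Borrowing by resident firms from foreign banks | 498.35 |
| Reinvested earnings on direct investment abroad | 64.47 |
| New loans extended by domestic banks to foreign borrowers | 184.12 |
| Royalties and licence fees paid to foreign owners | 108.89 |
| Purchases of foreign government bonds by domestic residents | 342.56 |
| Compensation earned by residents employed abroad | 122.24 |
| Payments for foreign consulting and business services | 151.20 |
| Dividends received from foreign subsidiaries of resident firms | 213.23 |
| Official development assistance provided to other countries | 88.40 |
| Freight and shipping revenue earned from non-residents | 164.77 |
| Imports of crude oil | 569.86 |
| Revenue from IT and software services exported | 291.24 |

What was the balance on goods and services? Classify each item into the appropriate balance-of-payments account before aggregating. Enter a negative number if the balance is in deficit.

Goods: -1132.53 - 569.86 + 701.68 + 2450.70 = 1449.99
Services: -108.89 + 291.24 + 155.30 + 424.81 - 151.20 + 164.77 = 776.03
Trade balance = 1449.99 + 776.03 = 2226.02
(Excluded from the trade balance — primary income: interest paid on external government debt 178.70, reinvested earnings on direct investment abroad 64.47, compensation earned by residents employed abroad 122.24, dividends received from foreign subsidiaries of resident firms 213.23; financial account: acquisition of a foreign subsidiary by a resident firm (outward FDI) 295.16, foreign purchases of domestic corporate bonds 315.38, domestic pension funds' purchases of foreign equities 355.82, borrowing by resident firms from foreign banks 498.35, new loans extended by domestic banks to foreign borrowers 184.12, purchases of foreign government bonds by domestic residents 342.56; secondary income: official development assistance provided to other countries 88.40.)

2226.02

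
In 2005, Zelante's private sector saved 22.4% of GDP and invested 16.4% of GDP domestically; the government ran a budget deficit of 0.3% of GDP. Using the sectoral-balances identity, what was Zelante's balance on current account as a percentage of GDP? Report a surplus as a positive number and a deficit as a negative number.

5.7

By the sectoral-balances identity, CA = (S_private - I) + (T - G).
Private balance = 22.4 - 16.4 = 6.0
Government balance (T - G) = -0.3
CA = 6.0 + (-0.3) = 5.7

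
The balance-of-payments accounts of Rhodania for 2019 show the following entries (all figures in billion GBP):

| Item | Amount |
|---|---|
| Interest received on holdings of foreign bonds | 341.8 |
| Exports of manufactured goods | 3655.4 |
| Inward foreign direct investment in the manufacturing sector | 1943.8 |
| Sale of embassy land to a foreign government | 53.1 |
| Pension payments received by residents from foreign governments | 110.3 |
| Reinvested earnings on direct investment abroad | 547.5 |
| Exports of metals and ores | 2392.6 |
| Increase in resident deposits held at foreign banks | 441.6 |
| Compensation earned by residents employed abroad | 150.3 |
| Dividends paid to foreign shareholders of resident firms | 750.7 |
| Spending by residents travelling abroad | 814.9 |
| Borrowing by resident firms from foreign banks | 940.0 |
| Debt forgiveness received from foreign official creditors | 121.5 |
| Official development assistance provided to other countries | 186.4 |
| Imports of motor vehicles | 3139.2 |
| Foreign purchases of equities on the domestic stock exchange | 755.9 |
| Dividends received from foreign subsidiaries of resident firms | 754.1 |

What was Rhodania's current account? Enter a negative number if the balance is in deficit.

3060.8

Goods: -3139.2 + 3655.4 + 2392.6 = 2908.8
Services: -814.9
Primary income: 150.3 - 750.7 + 341.8 + 754.1 + 547.5 = 1043.0
Secondary income: -186.4 + 110.3 = -76.1
Current account = 2908.8 + (-814.9) + 1043.0 + (-76.1) = 3060.8
(Excluded from the current account — financial account: inward foreign direct investment in the manufacturing sector 1943.8, increase in resident deposits held at foreign banks 441.6, borrowing by resident firms from foreign banks 940.0, foreign purchases of equities on the domestic stock exchange 755.9; capital account: sale of embassy land to a foreign government 53.1, debt forgiveness received from foreign official creditors 121.5.)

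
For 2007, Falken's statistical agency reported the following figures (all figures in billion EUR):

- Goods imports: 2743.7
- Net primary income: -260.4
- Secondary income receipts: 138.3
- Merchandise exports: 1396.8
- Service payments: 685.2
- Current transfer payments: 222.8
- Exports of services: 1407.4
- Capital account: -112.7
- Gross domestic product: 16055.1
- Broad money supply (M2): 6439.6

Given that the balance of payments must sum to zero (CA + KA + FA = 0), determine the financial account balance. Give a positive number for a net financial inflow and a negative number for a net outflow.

Goods balance = 1396.8 - 2743.7 = -1346.9
Services balance = 1407.4 - 685.2 = 722.2
Trade balance (goods + services) = -1346.9 + 722.2 = -624.7
Net primary income = -260.4
Net secondary income = 138.3 - 222.8 = -84.5
Current account = -624.7 + (-260.4) + (-84.5) = -969.6
Financial account = -(-969.6 + (-112.7)) = 1082.3

1082.3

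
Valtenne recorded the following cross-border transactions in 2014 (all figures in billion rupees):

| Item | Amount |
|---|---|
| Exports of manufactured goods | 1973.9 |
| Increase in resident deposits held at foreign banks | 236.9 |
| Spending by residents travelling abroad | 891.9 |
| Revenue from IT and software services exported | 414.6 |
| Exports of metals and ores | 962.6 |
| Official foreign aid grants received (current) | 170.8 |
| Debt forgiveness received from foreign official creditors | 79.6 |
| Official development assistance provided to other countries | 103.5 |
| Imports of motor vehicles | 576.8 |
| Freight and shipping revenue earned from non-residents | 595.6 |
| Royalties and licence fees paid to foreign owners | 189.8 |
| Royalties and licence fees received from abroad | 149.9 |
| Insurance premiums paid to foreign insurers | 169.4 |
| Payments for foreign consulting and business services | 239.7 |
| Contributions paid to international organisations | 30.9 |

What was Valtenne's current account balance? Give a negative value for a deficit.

2065.4

Goods: -576.8 + 1973.9 + 962.6 = 2359.7
Services: -891.9 + 149.9 - 239.7 - 169.4 - 189.8 + 595.6 + 414.6 = -330.7
Secondary income: -103.5 - 30.9 + 170.8 = 36.4
Current account = 2359.7 + (-330.7) + 36.4 = 2065.4
(Excluded from the current account — financial account: increase in resident deposits held at foreign banks 236.9; capital account: debt forgiveness received from foreign official creditors 79.6.)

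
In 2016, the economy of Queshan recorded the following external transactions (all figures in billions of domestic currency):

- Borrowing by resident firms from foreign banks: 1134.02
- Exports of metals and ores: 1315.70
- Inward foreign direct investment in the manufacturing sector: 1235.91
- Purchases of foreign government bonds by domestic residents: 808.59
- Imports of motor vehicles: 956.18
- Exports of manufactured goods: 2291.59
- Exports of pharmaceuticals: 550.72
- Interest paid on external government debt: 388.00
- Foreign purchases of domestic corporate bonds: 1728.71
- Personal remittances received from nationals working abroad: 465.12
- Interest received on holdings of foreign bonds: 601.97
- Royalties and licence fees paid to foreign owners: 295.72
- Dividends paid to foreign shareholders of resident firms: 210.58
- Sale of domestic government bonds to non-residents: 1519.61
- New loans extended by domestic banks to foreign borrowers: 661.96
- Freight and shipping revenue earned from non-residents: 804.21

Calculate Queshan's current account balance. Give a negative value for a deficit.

4178.83

Goods: 550.72 + 2291.59 + 1315.70 - 956.18 = 3201.83
Services: 804.21 - 295.72 = 508.49
Primary income: -210.58 - 388.00 + 601.97 = 3.39
Secondary income: 465.12
Current account = 3201.83 + 508.49 + 3.39 + 465.12 = 4178.83
(Excluded from the current account — financial account: borrowing by resident firms from foreign banks 1134.02, inward foreign direct investment in the manufacturing sector 1235.91, purchases of foreign government bonds by domestic residents 808.59, foreign purchases of domestic corporate bonds 1728.71, sale of domestic government bonds to non-residents 1519.61, new loans extended by domestic banks to foreign borrowers 661.96.)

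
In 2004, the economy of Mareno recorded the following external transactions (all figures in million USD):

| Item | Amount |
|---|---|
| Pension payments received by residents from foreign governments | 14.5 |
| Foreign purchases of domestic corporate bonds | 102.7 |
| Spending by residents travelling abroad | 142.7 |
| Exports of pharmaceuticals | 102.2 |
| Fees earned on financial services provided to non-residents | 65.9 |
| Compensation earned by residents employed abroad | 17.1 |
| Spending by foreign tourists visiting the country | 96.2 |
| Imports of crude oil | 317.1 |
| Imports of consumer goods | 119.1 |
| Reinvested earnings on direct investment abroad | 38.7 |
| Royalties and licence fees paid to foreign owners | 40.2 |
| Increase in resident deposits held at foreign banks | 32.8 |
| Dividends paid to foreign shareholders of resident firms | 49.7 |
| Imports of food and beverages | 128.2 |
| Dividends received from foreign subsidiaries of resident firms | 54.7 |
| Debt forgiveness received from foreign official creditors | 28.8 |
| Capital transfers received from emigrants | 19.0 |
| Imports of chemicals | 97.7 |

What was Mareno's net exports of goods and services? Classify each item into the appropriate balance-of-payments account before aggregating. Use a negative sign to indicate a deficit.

Goods: -317.1 - 128.2 + 102.2 - 119.1 - 97.7 = -559.9
Services: -40.2 - 142.7 + 96.2 + 65.9 = -20.8
Trade balance = -559.9 + (-20.8) = -580.7
(Excluded from the trade balance — secondary income: pension payments received by residents from foreign governments 14.5; financial account: foreign purchases of domestic corporate bonds 102.7, increase in resident deposits held at foreign banks 32.8; primary income: compensation earned by residents employed abroad 17.1, reinvested earnings on direct investment abroad 38.7, dividends paid to foreign shareholders of resident firms 49.7, dividends received from foreign subsidiaries of resident firms 54.7; capital account: debt forgiveness received from foreign official creditors 28.8, capital transfers received from emigrants 19.0.)

-580.7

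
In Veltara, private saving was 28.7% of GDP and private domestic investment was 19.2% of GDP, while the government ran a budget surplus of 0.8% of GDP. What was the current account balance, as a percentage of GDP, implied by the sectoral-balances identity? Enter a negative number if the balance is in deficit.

10.3

By the sectoral-balances identity, CA = (S_private - I) + (T - G).
Private balance = 28.7 - 19.2 = 9.5
Government balance (T - G) = 0.8
CA = 9.5 + 0.8 = 10.3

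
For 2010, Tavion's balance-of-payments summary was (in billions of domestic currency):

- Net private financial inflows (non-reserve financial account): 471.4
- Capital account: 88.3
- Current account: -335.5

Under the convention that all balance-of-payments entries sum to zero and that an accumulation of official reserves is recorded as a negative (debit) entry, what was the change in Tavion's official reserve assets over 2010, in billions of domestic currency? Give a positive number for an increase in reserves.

224.2

Official reserve transactions balance = -((-335.5) + 88.3 + 471.4) = -224.2
An accumulation of reserves is recorded as a debit (negative entry), so the change in the stock of reserves is the negative of that balance.
Change in official reserves = -(-224.2) = 224.2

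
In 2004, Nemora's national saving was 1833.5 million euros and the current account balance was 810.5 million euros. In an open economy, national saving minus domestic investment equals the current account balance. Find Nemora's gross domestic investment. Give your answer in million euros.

S - I = CA (net lending to the rest of the world).
I = S - CA = 1833.5 - 810.5 = 1023.0

1023.0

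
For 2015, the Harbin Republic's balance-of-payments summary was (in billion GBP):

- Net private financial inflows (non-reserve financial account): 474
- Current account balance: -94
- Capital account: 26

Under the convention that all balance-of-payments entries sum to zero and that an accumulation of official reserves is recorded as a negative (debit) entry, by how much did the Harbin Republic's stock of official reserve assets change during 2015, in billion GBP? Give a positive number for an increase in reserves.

406

Official reserve transactions balance = -((-94) + 26 + 474) = -406
An accumulation of reserves is recorded as a debit (negative entry), so the change in the stock of reserves is the negative of that balance.
Change in official reserves = -(-406) = 406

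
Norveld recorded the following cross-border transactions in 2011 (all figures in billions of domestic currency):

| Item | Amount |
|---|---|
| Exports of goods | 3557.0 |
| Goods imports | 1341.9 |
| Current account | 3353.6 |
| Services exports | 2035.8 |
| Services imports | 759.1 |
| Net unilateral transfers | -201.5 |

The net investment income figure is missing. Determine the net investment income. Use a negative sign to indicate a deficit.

Current account = goods balance + services balance + net primary income + net secondary income
Sum of the known components = 3290.3
Net investment income = CA - (known components) = 3353.6 - 3290.3 = 63.3

63.3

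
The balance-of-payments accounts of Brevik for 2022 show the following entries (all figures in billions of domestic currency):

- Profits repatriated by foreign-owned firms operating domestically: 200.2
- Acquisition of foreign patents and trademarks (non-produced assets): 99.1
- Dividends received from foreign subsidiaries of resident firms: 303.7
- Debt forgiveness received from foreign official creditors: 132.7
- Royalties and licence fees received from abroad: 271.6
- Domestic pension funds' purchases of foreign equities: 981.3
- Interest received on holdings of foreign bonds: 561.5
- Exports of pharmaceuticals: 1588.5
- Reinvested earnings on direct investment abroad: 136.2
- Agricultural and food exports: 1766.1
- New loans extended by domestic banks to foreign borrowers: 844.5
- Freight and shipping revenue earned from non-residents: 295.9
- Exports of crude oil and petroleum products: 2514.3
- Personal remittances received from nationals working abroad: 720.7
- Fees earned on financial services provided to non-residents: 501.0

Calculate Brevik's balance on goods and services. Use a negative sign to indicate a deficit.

Goods: 1766.1 + 1588.5 + 2514.3 = 5868.9
Services: 501.0 + 295.9 + 271.6 = 1068.5
Trade balance = 5868.9 + 1068.5 = 6937.4
(Excluded from the trade balance — primary income: profits repatriated by foreign-owned firms operating domestically 200.2, dividends received from foreign subsidiaries of resident firms 303.7, interest received on holdings of foreign bonds 561.5, reinvested earnings on direct investment abroad 136.2; capital account: acquisition of foreign patents and trademarks (non-produced assets) 99.1, debt forgiveness received from foreign official creditors 132.7; financial account: domestic pension funds' purchases of foreign equities 981.3, new loans extended by domestic banks to foreign borrowers 844.5; secondary income: personal remittances received from nationals working abroad 720.7.)

6937.4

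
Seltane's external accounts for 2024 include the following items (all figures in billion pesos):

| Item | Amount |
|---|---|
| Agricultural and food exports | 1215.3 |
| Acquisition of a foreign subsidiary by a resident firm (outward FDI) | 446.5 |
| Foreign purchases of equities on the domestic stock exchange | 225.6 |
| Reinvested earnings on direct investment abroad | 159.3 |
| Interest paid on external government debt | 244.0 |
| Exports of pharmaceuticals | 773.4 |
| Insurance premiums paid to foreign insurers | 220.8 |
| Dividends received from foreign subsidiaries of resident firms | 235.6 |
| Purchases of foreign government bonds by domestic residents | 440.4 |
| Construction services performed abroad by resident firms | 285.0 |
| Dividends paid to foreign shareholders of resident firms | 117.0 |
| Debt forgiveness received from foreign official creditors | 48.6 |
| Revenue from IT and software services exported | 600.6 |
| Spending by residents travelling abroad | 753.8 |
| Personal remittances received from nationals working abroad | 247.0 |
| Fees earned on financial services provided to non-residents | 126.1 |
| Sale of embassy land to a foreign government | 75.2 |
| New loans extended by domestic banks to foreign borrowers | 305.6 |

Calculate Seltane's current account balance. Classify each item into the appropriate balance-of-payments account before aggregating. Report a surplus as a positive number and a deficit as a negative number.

2306.7

Goods: 1215.3 + 773.4 = 1988.7
Services: 285.0 + 126.1 - 753.8 + 600.6 - 220.8 = 37.1
Primary income: 159.3 - 117.0 + 235.6 - 244.0 = 33.9
Secondary income: 247.0
Current account = 1988.7 + 37.1 + 33.9 + 247.0 = 2306.7
(Excluded from the current account — financial account: acquisition of a foreign subsidiary by a resident firm (outward FDI) 446.5, foreign purchases of equities on the domestic stock exchange 225.6, purchases of foreign government bonds by domestic residents 440.4, new loans extended by domestic banks to foreign borrowers 305.6; capital account: debt forgiveness received from foreign official creditors 48.6, sale of embassy land to a foreign government 75.2.)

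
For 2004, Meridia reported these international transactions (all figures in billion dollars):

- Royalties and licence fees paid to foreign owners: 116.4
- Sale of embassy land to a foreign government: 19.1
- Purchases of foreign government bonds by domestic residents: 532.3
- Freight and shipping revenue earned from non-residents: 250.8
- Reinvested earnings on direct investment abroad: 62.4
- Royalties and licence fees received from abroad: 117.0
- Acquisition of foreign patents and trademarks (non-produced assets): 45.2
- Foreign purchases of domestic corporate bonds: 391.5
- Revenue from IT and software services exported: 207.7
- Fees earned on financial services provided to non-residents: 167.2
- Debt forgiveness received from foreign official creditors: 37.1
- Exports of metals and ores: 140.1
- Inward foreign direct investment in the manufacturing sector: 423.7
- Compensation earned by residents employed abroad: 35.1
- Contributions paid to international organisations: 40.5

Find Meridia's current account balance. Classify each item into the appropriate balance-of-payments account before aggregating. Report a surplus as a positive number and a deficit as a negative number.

Goods: 140.1
Services: 207.7 + 167.2 - 116.4 + 117.0 + 250.8 = 626.3
Primary income: 62.4 + 35.1 = 97.5
Secondary income: -40.5
Current account = 140.1 + 626.3 + 97.5 + (-40.5) = 823.4
(Excluded from the current account — capital account: sale of embassy land to a foreign government 19.1, acquisition of foreign patents and trademarks (non-produced assets) 45.2, debt forgiveness received from foreign official creditors 37.1; financial account: purchases of foreign government bonds by domestic residents 532.3, foreign purchases of domestic corporate bonds 391.5, inward foreign direct investment in the manufacturing sector 423.7.)

823.4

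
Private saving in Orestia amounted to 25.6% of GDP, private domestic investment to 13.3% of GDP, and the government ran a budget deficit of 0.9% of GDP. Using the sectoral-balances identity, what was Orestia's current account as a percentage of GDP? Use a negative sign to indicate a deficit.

By the sectoral-balances identity, CA = (S_private - I) + (T - G).
Private balance = 25.6 - 13.3 = 12.3
Government balance (T - G) = -0.9
CA = 12.3 + (-0.9) = 11.4

11.4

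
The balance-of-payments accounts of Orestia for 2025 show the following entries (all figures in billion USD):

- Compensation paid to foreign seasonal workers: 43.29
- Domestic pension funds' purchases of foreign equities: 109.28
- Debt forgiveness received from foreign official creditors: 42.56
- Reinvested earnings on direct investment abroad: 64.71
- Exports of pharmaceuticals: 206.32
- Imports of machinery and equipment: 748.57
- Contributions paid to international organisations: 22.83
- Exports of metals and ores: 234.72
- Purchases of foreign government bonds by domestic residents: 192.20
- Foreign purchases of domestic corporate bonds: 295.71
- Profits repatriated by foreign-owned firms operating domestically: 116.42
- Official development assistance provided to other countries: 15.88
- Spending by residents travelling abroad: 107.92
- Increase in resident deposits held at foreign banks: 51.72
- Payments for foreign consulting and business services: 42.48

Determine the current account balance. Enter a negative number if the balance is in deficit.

-591.64

Goods: 206.32 - 748.57 + 234.72 = -307.53
Services: -107.92 - 42.48 = -150.40
Primary income: 64.71 - 43.29 - 116.42 = -95.00
Secondary income: -22.83 - 15.88 = -38.71
Current account = (-307.53) + (-150.40) + (-95.00) + (-38.71) = -591.64
(Excluded from the current account — financial account: domestic pension funds' purchases of foreign equities 109.28, purchases of foreign government bonds by domestic residents 192.20, foreign purchases of domestic corporate bonds 295.71, increase in resident deposits held at foreign banks 51.72; capital account: debt forgiveness received from foreign official creditors 42.56.)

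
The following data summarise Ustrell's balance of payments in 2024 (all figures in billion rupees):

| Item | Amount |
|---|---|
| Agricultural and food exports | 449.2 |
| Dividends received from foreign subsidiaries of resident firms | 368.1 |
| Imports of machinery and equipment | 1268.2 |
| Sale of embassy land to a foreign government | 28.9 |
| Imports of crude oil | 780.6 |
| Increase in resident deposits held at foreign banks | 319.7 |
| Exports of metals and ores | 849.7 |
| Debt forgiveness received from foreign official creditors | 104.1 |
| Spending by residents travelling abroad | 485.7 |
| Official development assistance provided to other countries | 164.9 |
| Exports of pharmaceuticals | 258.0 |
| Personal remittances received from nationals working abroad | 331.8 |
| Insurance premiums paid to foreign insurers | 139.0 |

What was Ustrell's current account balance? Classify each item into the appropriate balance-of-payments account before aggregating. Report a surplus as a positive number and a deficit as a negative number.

Goods: 449.2 + 849.7 - 1268.2 - 780.6 + 258.0 = -491.9
Services: -139.0 - 485.7 = -624.7
Primary income: 368.1
Secondary income: -164.9 + 331.8 = 166.9
Current account = (-491.9) + (-624.7) + 368.1 + 166.9 = -581.6
(Excluded from the current account — capital account: sale of embassy land to a foreign government 28.9, debt forgiveness received from foreign official creditors 104.1; financial account: increase in resident deposits held at foreign banks 319.7.)

-581.6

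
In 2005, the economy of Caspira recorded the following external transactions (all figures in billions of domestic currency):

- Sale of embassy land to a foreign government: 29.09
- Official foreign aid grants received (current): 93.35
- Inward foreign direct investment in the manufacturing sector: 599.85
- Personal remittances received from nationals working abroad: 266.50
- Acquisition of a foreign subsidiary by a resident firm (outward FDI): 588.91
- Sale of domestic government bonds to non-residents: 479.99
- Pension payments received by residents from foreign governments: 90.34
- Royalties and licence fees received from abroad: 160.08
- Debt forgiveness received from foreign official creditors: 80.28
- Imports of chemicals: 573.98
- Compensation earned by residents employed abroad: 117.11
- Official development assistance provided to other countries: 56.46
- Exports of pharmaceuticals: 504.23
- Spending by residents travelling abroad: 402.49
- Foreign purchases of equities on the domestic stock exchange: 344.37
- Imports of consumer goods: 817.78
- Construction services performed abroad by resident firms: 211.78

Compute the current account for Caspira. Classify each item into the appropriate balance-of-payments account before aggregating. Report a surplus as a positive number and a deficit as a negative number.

Goods: -573.98 + 504.23 - 817.78 = -887.53
Services: 211.78 - 402.49 + 160.08 = -30.63
Primary income: 117.11
Secondary income: -56.46 + 90.34 + 93.35 + 266.50 = 393.73
Current account = (-887.53) + (-30.63) + 117.11 + 393.73 = -407.32
(Excluded from the current account — capital account: sale of embassy land to a foreign government 29.09, debt forgiveness received from foreign official creditors 80.28; financial account: inward foreign direct investment in the manufacturing sector 599.85, acquisition of a foreign subsidiary by a resident firm (outward FDI) 588.91, sale of domestic government bonds to non-residents 479.99, foreign purchases of equities on the domestic stock exchange 344.37.)

-407.32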